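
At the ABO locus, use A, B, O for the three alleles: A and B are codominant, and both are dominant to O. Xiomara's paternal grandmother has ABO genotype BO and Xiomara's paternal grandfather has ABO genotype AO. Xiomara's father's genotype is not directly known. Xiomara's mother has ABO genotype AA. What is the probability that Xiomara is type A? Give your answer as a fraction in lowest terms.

3/4

Xiomara's father's ABO genotype from BO × AO: 1/4 AB, 1/4 AO, 1/4 BO, 1/4 OO.
Crossing each possibility with the mother AA and summing P(type A): 1/4·1/2 + 1/4·1 + 1/4·1/2 + 1/4·1 = 3/4.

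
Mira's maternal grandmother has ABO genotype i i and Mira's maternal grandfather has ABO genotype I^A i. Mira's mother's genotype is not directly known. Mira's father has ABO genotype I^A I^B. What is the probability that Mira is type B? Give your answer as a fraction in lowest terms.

3/8

Mira's mother's ABO genotype from i i × I^A i: 1/2 I^A i, 1/2 i i.
Crossing each possibility with the father I^A I^B and summing P(type B): 1/2·1/4 + 1/2·1/2 = 3/8.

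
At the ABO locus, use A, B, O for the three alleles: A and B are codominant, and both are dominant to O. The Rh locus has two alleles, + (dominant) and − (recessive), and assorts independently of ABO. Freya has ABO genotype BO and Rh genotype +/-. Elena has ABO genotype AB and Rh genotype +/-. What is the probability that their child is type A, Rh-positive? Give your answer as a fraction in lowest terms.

3/16

ABO cross BO × AB → offspring phenotypes: 1/4 A, 1/2 B, 1/4 AB.
Rh cross +/- × +/- → 3/4 Rh+, 1/4 Rh-.
Independent loci: P(type A, Rh-positive) = 1/4 × 3/4 = 3/16.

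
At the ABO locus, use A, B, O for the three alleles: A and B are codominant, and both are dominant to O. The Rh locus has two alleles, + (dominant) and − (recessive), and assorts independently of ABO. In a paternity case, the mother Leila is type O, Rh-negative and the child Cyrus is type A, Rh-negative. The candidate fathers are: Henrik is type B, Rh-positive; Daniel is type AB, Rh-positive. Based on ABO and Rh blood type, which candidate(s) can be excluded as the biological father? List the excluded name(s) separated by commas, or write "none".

A candidate is excluded only if no genotype consistent with his phenotype could produce a type A, Rh-negative child with a type O, Rh-negative mother.
Henrik (type B, Rh+): no genotype consistent with that phenotype can produce a type-A Rh- child with a type-O mother.

Henrik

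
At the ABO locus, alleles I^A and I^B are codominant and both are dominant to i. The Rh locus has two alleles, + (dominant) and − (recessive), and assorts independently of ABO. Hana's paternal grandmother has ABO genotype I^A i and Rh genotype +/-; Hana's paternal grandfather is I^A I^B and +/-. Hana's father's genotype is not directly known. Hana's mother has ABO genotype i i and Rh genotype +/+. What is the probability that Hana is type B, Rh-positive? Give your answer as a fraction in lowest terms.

Hana's father's ABO genotype from I^A i × I^A I^B: 1/4 I^A I^A, 1/4 I^A I^B, 1/4 I^A i, 1/4 I^B i.
Crossing each possibility with the mother i i and summing P(type B): 1/4·0 + 1/4·1/2 + 1/4·0 + 1/4·1/2 = 1/4.
Similarly for Rh via the father's Rh distribution: P(Rh+) = 1.
Independent loci: 1/4 × 1 = 1/4.

1/4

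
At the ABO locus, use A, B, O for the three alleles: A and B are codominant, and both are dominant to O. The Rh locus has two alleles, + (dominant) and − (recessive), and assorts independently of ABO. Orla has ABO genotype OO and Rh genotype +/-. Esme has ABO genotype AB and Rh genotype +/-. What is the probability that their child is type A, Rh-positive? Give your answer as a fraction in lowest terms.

3/8

ABO cross OO × AB → offspring phenotypes: 1/2 A, 1/2 B.
Rh cross +/- × +/- → 3/4 Rh+, 1/4 Rh-.
Independent loci: P(type A, Rh-positive) = 1/2 × 3/4 = 3/8.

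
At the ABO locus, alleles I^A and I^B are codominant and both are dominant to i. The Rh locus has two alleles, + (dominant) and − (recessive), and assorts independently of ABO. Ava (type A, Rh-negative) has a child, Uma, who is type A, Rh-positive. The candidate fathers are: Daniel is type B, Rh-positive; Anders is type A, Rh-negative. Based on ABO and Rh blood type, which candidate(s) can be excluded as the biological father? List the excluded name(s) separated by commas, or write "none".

A candidate is excluded only if no genotype consistent with his phenotype could produce a type A, Rh-positive child with a type A, Rh-negative mother.
Anders (type A, Rh-): no genotype consistent with that phenotype can produce a type-A Rh+ child with a type-A mother.

Anders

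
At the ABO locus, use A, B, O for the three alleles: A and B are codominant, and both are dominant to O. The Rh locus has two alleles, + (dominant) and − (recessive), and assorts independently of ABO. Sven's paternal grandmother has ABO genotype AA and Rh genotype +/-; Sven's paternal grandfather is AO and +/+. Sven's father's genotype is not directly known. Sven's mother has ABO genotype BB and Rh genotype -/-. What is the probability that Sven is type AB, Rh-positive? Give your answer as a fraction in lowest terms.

Sven's father's ABO genotype from AA × AO: 1/2 AA, 1/2 AO.
Crossing each possibility with the mother BB and summing P(type AB): 1/2·1 + 1/2·1/2 = 3/4.
Similarly for Rh via the father's Rh distribution: P(Rh+) = 3/4.
Independent loci: 3/4 × 3/4 = 9/16.

9/16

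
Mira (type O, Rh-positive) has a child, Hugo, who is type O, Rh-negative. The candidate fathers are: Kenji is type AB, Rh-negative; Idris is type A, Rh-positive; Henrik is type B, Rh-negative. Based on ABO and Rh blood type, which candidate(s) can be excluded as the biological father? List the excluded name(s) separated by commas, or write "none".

A candidate is excluded only if no genotype consistent with his phenotype could produce a type O, Rh-negative child with a type O, Rh-positive mother.
Kenji (type AB, Rh-): no genotype consistent with that phenotype can produce a type-O Rh- child with a type-O mother.

Kenji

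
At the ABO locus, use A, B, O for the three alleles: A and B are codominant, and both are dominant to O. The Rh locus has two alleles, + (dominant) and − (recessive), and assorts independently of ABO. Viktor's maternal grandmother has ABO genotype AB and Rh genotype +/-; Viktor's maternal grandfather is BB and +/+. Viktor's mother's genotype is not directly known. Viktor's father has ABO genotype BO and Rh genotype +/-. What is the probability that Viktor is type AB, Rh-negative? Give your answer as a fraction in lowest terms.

1/64

Viktor's mother's ABO genotype from AB × BB: 1/2 AB, 1/2 BB.
Crossing each possibility with the father BO and summing P(type AB): 1/2·1/4 + 1/2·0 = 1/8.
Similarly for Rh via the mother's Rh distribution: P(Rh-) = 1/8.
Independent loci: 1/8 × 1/8 = 1/64.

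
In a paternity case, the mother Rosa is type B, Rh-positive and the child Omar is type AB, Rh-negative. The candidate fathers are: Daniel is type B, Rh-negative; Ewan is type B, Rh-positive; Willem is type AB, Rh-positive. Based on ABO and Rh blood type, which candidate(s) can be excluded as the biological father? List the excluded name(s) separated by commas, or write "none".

Daniel, Ewan

A candidate is excluded only if no genotype consistent with his phenotype could produce a type AB, Rh-negative child with a type B, Rh-positive mother.
Daniel (type B, Rh-): no genotype consistent with that phenotype can produce a type-AB Rh- child with a type-B mother.
Ewan (type B, Rh+): no genotype consistent with that phenotype can produce a type-AB Rh- child with a type-B mother.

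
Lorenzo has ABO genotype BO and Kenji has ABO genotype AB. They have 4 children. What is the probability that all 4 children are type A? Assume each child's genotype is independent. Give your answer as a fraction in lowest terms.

1/256

ABO cross BO × AB → 1/4 A, 1/2 B, 1/4 AB.
So P(type A) = 1/4 per child.
All 4 independent: (1/4)^4 = 1/256.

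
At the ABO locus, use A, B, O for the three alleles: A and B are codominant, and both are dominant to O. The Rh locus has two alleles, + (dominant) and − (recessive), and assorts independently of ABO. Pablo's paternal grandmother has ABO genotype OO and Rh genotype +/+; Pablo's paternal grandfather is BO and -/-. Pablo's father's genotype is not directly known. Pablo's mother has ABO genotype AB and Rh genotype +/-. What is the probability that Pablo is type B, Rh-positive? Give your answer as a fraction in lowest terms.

3/8

Pablo's father's ABO genotype from OO × BO: 1/2 BO, 1/2 OO.
Crossing each possibility with the mother AB and summing P(type B): 1/2·1/2 + 1/2·1/2 = 1/2.
Similarly for Rh via the father's Rh distribution: P(Rh+) = 3/4.
Independent loci: 1/2 × 3/4 = 3/8.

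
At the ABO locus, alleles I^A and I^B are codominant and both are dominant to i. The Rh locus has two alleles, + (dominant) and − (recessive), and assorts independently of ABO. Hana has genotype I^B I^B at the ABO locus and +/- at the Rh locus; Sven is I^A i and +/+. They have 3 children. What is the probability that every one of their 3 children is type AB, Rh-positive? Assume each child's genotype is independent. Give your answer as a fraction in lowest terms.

ABO cross I^B I^B × I^A i → 1/2 B, 1/2 AB.
Rh cross +/- × +/+ → 1 Rh+; so P(type AB, Rh-positive) = 1/2 × 1 = 1/2 per child.
All 3 independent: (1/2)^3 = 1/8.

1/8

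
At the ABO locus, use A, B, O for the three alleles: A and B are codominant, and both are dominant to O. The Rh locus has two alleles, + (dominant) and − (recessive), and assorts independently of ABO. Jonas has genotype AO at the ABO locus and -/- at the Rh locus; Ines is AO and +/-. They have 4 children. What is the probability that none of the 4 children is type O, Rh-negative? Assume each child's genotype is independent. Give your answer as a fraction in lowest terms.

ABO cross AO × AO → 1/4 O, 3/4 A.
Rh cross -/- × +/- → 1/2 Rh+, 1/2 Rh-; so P(type O, Rh-negative) = 1/4 × 1/2 = 1/8 per child.
P(not type O, Rh-negative) = 7/8 for one child; (7/8)^4 = 2401/4096.

2401/4096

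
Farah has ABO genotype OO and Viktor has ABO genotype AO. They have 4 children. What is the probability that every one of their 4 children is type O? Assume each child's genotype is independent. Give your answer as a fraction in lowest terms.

ABO cross OO × AO → 1/2 O, 1/2 A.
So P(type O) = 1/2 per child.
All 4 independent: (1/2)^4 = 1/16.

1/16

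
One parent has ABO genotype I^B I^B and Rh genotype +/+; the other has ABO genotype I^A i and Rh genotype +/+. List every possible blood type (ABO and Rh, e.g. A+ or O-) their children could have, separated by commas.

B+, AB+

Gametes from I^B I^B × I^A i give offspring ABO genotypes I^A I^B, I^B i, i.e. phenotypes B, AB.
Rh cross +/+ × +/+ → phenotypes Rh+.
Combining independently: B+, AB+.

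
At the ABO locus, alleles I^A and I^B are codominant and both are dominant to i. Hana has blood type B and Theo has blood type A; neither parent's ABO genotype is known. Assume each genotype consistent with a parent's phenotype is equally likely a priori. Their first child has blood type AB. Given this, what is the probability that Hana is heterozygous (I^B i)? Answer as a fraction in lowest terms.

1/3

Possible genotypes: Hana ∈ {I^B I^B, I^B i}; Theo ∈ {I^A I^A, I^A i}.
Weight each parental genotype pair by prior × P(type-AB child):
  I^B I^B × I^A I^A: posterior weight 4/9.
  I^B I^B × I^A i: posterior weight 2/9.
  I^B i × I^A I^A: posterior weight 2/9.
  I^B i × I^A i: posterior weight 1/9.
Sum the posterior weight over pairs where Hana is I^B i: 1/3.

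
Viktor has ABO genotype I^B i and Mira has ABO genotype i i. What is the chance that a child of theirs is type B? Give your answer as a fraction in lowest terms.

ABO cross I^B i × i i → offspring phenotypes: 1/2 O, 1/2 B.
So P(type B) = 1/2.

1/2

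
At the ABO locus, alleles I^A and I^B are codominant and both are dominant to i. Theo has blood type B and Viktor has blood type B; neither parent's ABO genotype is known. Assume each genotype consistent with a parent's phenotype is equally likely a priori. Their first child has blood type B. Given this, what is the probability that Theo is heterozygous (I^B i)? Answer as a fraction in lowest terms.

7/15

Possible genotypes: Theo ∈ {I^B I^B, I^B i}; Viktor ∈ {I^B I^B, I^B i}.
Weight each parental genotype pair by prior × P(type-B child):
  I^B I^B × I^B I^B: posterior weight 4/15.
  I^B I^B × I^B i: posterior weight 4/15.
  I^B i × I^B I^B: posterior weight 4/15.
  I^B i × I^B i: posterior weight 1/5.
Sum the posterior weight over pairs where Theo is I^B i: 7/15.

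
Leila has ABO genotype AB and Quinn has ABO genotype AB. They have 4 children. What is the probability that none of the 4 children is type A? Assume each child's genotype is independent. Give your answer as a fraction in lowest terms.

81/256

ABO cross AB × AB → 1/4 A, 1/4 B, 1/2 AB.
So P(type A) = 1/4 per child.
P(not type A) = 3/4 for one child; (3/4)^4 = 81/256.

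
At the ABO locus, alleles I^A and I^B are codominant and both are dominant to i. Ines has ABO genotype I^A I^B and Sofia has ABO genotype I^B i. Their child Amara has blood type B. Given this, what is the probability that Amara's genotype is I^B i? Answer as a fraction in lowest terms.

Cross I^A I^B × I^B i → 1/4 I^A I^B, 1/4 I^A i, 1/4 I^B I^B, 1/4 I^B i.
Type-B genotypes among offspring: I^B I^B (1/4), I^B i (1/4); total 1/2.
P(I^B i | type B) = (1/4) / (1/2) = 1/2.

1/2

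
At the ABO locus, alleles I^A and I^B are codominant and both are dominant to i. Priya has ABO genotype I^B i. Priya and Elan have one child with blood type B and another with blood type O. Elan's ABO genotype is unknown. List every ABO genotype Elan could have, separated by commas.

I^A i, I^B i, i i

For each candidate genotype of Elan, check whether crossing it with I^B i can produce every observed child phenotype.
  I^A I^A → possible child types {A, AB} ✗
  I^A I^B → possible child types {A, B, AB} ✗
  I^A i → possible child types {O, A, B, AB} ✓
  I^B I^B → possible child types {B} ✗
  I^B i → possible child types {O, B} ✓
  i i → possible child types {O, B} ✓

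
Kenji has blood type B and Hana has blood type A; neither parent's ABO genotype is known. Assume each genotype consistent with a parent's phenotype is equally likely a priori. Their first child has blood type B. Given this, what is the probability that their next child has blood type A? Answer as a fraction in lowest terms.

Possible genotypes: Kenji ∈ {I^B I^B, I^B i}; Hana ∈ {I^A I^A, I^A i}.
Weight each parental genotype pair by prior × P(type-B child):
  I^B I^B × I^A i: posterior weight 2/3; P(next child type A) = 0.
  I^B i × I^A i: posterior weight 1/3; P(next child type A) = 1/4.
Weighted sum = 1/12.

1/12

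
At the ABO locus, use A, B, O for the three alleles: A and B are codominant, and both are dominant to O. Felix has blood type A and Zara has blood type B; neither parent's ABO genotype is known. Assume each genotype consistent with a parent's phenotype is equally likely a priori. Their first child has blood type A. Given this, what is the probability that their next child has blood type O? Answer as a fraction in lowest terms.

Possible genotypes: Felix ∈ {AA, AO}; Zara ∈ {BB, BO}.
Weight each parental genotype pair by prior × P(type-A child):
  AA × BO: posterior weight 2/3; P(next child type O) = 0.
  AO × BO: posterior weight 1/3; P(next child type O) = 1/4.
Weighted sum = 1/12.

1/12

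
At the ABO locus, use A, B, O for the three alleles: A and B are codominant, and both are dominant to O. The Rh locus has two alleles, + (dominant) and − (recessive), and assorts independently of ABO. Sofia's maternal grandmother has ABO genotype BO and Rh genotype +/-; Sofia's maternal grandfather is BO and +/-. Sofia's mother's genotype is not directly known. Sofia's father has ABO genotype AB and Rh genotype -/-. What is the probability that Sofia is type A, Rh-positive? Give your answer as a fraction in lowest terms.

1/8

Sofia's mother's ABO genotype from BO × BO: 1/4 BB, 1/2 BO, 1/4 OO.
Crossing each possibility with the father AB and summing P(type A): 1/4·0 + 1/2·1/4 + 1/4·1/2 = 1/4.
Similarly for Rh via the mother's Rh distribution: P(Rh+) = 1/2.
Independent loci: 1/4 × 1/2 = 1/8.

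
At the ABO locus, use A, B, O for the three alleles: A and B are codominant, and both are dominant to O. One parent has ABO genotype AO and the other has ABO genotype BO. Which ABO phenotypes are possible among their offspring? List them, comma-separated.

Gametes from AO × BO give offspring ABO genotypes AB, AO, BO, OO, i.e. phenotypes O, A, B, AB.

O, A, B, AB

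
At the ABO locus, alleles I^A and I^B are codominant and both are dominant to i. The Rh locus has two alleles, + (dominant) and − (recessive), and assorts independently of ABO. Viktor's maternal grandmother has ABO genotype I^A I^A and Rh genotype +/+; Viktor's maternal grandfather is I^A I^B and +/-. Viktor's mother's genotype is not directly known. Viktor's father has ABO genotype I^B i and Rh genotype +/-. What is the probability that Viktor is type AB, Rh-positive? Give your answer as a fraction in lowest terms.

Viktor's mother's ABO genotype from I^A I^A × I^A I^B: 1/2 I^A I^A, 1/2 I^A I^B.
Crossing each possibility with the father I^B i and summing P(type AB): 1/2·1/2 + 1/2·1/4 = 3/8.
Similarly for Rh via the mother's Rh distribution: P(Rh+) = 7/8.
Independent loci: 3/8 × 7/8 = 21/64.

21/64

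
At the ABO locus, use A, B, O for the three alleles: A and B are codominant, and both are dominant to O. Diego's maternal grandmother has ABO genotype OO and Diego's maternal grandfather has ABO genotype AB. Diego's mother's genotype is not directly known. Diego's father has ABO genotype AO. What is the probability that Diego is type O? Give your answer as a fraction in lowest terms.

1/4

Diego's mother's ABO genotype from OO × AB: 1/2 AO, 1/2 BO.
Crossing each possibility with the father AO and summing P(type O): 1/2·1/4 + 1/2·1/4 = 1/4.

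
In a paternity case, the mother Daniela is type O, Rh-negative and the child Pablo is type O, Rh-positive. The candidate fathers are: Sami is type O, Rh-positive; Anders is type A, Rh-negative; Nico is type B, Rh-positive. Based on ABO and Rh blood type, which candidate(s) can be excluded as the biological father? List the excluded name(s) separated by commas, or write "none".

Anders

A candidate is excluded only if no genotype consistent with his phenotype could produce a type O, Rh-positive child with a type O, Rh-negative mother.
Anders (type A, Rh-): no genotype consistent with that phenotype can produce a type-O Rh+ child with a type-O mother.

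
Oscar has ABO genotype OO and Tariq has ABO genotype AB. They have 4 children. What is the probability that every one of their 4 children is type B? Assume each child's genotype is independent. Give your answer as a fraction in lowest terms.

ABO cross OO × AB → 1/2 A, 1/2 B.
So P(type B) = 1/2 per child.
All 4 independent: (1/2)^4 = 1/16.

1/16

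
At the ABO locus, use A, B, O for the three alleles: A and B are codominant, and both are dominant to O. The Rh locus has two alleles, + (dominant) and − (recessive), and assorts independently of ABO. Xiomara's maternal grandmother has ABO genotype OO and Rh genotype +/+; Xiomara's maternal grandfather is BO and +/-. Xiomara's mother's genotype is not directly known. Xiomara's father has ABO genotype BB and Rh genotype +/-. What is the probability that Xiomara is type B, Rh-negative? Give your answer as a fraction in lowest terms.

1/8

Xiomara's mother's ABO genotype from OO × BO: 1/2 BO, 1/2 OO.
Crossing each possibility with the father BB and summing P(type B): 1/2·1 + 1/2·1 = 1.
Similarly for Rh via the mother's Rh distribution: P(Rh-) = 1/8.
Independent loci: 1 × 1/8 = 1/8.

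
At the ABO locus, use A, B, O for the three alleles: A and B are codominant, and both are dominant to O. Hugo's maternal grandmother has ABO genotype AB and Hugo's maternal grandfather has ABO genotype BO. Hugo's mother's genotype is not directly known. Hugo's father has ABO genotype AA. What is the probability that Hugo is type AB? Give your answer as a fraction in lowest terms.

Hugo's mother's ABO genotype from AB × BO: 1/4 AB, 1/4 AO, 1/4 BB, 1/4 BO.
Crossing each possibility with the father AA and summing P(type AB): 1/4·1/2 + 1/4·0 + 1/4·1 + 1/4·1/2 = 1/2.

1/2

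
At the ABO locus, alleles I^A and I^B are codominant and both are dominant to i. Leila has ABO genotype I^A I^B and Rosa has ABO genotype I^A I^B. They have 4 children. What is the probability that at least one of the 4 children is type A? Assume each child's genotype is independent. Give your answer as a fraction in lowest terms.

175/256

ABO cross I^A I^B × I^A I^B → 1/4 A, 1/4 B, 1/2 AB.
So P(type A) = 1/4 per child.
P(none) = (3/4)^4 = 81/256; P(at least one) = 1 − 81/256 = 175/256.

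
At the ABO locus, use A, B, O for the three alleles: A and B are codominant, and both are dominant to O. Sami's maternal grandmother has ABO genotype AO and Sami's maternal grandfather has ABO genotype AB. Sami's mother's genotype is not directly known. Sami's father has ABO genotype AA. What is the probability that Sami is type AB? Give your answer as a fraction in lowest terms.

Sami's mother's ABO genotype from AO × AB: 1/4 AA, 1/4 AB, 1/4 AO, 1/4 BO.
Crossing each possibility with the father AA and summing P(type AB): 1/4·0 + 1/4·1/2 + 1/4·0 + 1/4·1/2 = 1/4.

1/4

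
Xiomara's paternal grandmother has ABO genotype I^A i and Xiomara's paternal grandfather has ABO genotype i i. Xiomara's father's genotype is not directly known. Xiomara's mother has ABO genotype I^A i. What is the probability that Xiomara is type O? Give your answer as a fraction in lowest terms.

3/8

Xiomara's father's ABO genotype from I^A i × i i: 1/2 I^A i, 1/2 i i.
Crossing each possibility with the mother I^A i and summing P(type O): 1/2·1/4 + 1/2·1/2 = 3/8.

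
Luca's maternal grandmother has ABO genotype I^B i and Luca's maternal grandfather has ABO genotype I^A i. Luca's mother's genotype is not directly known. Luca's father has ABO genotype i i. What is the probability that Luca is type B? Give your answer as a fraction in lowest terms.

Luca's mother's ABO genotype from I^B i × I^A i: 1/4 I^A I^B, 1/4 I^A i, 1/4 I^B i, 1/4 i i.
Crossing each possibility with the father i i and summing P(type B): 1/4·1/2 + 1/4·0 + 1/4·1/2 + 1/4·0 = 1/4.

1/4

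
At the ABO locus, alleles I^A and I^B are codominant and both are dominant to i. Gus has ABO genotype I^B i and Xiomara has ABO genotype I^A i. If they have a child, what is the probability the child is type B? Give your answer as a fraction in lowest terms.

ABO cross I^B i × I^A i → offspring phenotypes: 1/4 O, 1/4 A, 1/4 B, 1/4 AB.
So P(type B) = 1/4.

1/4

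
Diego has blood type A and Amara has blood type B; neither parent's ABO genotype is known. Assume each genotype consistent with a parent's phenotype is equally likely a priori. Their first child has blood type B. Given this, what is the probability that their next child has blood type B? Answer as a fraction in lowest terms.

5/12

Possible genotypes: Diego ∈ {AA, AO}; Amara ∈ {BB, BO}.
Weight each parental genotype pair by prior × P(type-B child):
  AO × BB: posterior weight 2/3; P(next child type B) = 1/2.
  AO × BO: posterior weight 1/3; P(next child type B) = 1/4.
Weighted sum = 5/12.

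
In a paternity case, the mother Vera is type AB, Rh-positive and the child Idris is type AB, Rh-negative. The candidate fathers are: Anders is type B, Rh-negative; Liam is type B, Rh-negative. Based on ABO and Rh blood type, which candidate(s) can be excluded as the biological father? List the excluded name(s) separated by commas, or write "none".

A candidate is excluded only if no genotype consistent with his phenotype could produce a type AB, Rh-negative child with a type AB, Rh-positive mother.
Every candidate has at least one consistent genotype combination, so none can be excluded.

none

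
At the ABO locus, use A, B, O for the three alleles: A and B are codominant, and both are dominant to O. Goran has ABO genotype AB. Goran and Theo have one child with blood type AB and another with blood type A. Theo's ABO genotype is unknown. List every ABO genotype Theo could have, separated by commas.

AA, AB, AO, BO

For each candidate genotype of Theo, check whether crossing it with AB can produce every observed child phenotype.
  AA → possible child types {A, AB} ✓
  AB → possible child types {A, B, AB} ✓
  AO → possible child types {A, B, AB} ✓
  BB → possible child types {B, AB} ✗
  BO → possible child types {A, B, AB} ✓
  OO → possible child types {A, B} ✗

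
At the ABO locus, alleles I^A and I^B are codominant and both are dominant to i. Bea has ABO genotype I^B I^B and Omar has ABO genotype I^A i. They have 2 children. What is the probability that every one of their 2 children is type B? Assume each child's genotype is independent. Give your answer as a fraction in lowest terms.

1/4

ABO cross I^B I^B × I^A i → 1/2 B, 1/2 AB.
So P(type B) = 1/2 per child.
All 2 independent: (1/2)^2 = 1/4.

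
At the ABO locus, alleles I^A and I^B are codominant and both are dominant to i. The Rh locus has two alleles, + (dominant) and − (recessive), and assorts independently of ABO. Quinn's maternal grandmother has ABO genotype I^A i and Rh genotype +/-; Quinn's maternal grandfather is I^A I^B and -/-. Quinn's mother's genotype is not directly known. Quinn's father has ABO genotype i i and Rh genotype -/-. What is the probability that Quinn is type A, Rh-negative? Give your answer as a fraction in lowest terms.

Quinn's mother's ABO genotype from I^A i × I^A I^B: 1/4 I^A I^A, 1/4 I^A I^B, 1/4 I^A i, 1/4 I^B i.
Crossing each possibility with the father i i and summing P(type A): 1/4·1 + 1/4·1/2 + 1/4·1/2 + 1/4·0 = 1/2.
Similarly for Rh via the mother's Rh distribution: P(Rh-) = 3/4.
Independent loci: 1/2 × 3/4 = 3/8.

3/8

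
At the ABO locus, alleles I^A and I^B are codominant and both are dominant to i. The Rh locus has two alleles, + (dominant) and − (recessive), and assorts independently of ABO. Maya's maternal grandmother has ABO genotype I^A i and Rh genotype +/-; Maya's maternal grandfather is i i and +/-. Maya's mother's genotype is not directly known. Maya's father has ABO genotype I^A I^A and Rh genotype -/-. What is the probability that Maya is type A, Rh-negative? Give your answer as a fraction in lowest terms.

Maya's mother's ABO genotype from I^A i × i i: 1/2 I^A i, 1/2 i i.
Crossing each possibility with the father I^A I^A and summing P(type A): 1/2·1 + 1/2·1 = 1.
Similarly for Rh via the mother's Rh distribution: P(Rh-) = 1/2.
Independent loci: 1 × 1/2 = 1/2.

1/2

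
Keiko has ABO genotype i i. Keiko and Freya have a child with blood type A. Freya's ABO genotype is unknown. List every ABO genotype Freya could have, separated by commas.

For each candidate genotype of Freya, check whether crossing it with i i can produce every observed child phenotype.
  I^A I^A → possible child types {A} ✓
  I^A I^B → possible child types {A, B} ✓
  I^A i → possible child types {O, A} ✓
  I^B I^B → possible child types {B} ✗
  I^B i → possible child types {O, B} ✗
  i i → possible child types {O} ✗

I^A I^A, I^A I^B, I^A i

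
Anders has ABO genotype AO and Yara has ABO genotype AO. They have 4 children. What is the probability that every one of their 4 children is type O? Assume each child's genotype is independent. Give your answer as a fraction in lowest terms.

ABO cross AO × AO → 1/4 O, 3/4 A.
So P(type O) = 1/4 per child.
All 4 independent: (1/4)^4 = 1/256.

1/256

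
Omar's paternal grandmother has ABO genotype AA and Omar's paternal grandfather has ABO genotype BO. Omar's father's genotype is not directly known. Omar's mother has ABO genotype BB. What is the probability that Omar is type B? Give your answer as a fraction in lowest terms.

Omar's father's ABO genotype from AA × BO: 1/2 AB, 1/2 AO.
Crossing each possibility with the mother BB and summing P(type B): 1/2·1/2 + 1/2·1/2 = 1/2.

1/2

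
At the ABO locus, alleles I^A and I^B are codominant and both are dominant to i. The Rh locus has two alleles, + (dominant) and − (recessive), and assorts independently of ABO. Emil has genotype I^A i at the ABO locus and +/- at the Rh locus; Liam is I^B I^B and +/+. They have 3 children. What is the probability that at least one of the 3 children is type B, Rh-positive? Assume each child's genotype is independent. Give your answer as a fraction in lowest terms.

7/8

ABO cross I^A i × I^B I^B → 1/2 B, 1/2 AB.
Rh cross +/- × +/+ → 1 Rh+; so P(type B, Rh-positive) = 1/2 × 1 = 1/2 per child.
P(none) = (1/2)^3 = 1/8; P(at least one) = 1 − 1/8 = 7/8.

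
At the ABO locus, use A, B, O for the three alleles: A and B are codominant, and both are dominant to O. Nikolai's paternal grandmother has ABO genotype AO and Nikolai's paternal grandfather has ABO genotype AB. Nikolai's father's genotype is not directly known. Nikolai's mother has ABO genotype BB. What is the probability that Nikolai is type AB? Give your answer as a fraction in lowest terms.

1/2

Nikolai's father's ABO genotype from AO × AB: 1/4 AA, 1/4 AB, 1/4 AO, 1/4 BO.
Crossing each possibility with the mother BB and summing P(type AB): 1/4·1 + 1/4·1/2 + 1/4·1/2 + 1/4·0 = 1/2.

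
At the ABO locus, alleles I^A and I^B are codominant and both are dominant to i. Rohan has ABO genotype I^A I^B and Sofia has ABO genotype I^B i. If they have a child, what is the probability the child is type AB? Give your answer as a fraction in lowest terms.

1/4

ABO cross I^A I^B × I^B i → offspring phenotypes: 1/4 A, 1/2 B, 1/4 AB.
So P(type AB) = 1/4.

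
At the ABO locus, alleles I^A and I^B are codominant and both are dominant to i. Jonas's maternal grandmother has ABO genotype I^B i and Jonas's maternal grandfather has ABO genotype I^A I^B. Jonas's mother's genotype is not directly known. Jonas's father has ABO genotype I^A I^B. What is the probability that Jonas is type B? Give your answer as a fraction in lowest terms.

Jonas's mother's ABO genotype from I^B i × I^A I^B: 1/4 I^A I^B, 1/4 I^A i, 1/4 I^B I^B, 1/4 I^B i.
Crossing each possibility with the father I^A I^B and summing P(type B): 1/4·1/4 + 1/4·1/4 + 1/4·1/2 + 1/4·1/2 = 3/8.

3/8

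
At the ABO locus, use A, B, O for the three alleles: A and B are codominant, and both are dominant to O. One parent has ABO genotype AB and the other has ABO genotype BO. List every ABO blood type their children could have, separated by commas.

A, B, AB

Gametes from AB × BO give offspring ABO genotypes AB, AO, BB, BO, i.e. phenotypes A, B, AB.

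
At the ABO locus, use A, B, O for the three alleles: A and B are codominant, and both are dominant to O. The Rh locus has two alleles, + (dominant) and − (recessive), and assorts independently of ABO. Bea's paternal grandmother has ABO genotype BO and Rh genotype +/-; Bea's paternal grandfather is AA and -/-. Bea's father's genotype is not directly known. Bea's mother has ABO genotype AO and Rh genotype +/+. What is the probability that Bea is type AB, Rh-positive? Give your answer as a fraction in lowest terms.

1/8

Bea's father's ABO genotype from BO × AA: 1/2 AB, 1/2 AO.
Crossing each possibility with the mother AO and summing P(type AB): 1/2·1/4 + 1/2·0 = 1/8.
Similarly for Rh via the father's Rh distribution: P(Rh+) = 1.
Independent loci: 1/8 × 1 = 1/8.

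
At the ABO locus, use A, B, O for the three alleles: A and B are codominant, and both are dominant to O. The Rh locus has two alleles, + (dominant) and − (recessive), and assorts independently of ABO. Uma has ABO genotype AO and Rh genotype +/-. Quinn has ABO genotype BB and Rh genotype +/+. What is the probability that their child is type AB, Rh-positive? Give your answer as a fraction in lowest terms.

1/2

ABO cross AO × BB → offspring phenotypes: 1/2 B, 1/2 AB.
Rh cross +/- × +/+ → 1 Rh+.
Independent loci: P(type AB, Rh-positive) = 1/2 × 1 = 1/2.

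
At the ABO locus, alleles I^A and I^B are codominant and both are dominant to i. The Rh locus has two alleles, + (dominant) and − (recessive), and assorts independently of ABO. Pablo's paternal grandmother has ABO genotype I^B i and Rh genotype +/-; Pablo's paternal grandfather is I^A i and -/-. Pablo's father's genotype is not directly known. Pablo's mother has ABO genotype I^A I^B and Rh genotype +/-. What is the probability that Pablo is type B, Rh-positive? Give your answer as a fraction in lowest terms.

15/64

Pablo's father's ABO genotype from I^B i × I^A i: 1/4 I^A I^B, 1/4 I^A i, 1/4 I^B i, 1/4 i i.
Crossing each possibility with the mother I^A I^B and summing P(type B): 1/4·1/4 + 1/4·1/4 + 1/4·1/2 + 1/4·1/2 = 3/8.
Similarly for Rh via the father's Rh distribution: P(Rh+) = 5/8.
Independent loci: 3/8 × 5/8 = 15/64.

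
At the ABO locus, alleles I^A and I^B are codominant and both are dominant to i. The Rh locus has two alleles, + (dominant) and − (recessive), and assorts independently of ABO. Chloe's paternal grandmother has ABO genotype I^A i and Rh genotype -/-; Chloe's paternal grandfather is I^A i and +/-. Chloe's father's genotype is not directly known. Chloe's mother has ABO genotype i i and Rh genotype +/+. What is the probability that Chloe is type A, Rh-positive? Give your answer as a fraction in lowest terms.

Chloe's father's ABO genotype from I^A i × I^A i: 1/4 I^A I^A, 1/2 I^A i, 1/4 i i.
Crossing each possibility with the mother i i and summing P(type A): 1/4·1 + 1/2·1/2 + 1/4·0 = 1/2.
Similarly for Rh via the father's Rh distribution: P(Rh+) = 1.
Independent loci: 1/2 × 1 = 1/2.

1/2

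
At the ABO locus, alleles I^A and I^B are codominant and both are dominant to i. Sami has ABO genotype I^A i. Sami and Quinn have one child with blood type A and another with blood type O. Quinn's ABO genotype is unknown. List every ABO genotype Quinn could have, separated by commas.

I^A i, I^B i, i i

For each candidate genotype of Quinn, check whether crossing it with I^A i can produce every observed child phenotype.
  I^A I^A → possible child types {A} ✗
  I^A I^B → possible child types {A, B, AB} ✗
  I^A i → possible child types {O, A} ✓
  I^B I^B → possible child types {B, AB} ✗
  I^B i → possible child types {O, A, B, AB} ✓
  i i → possible child types {O, A} ✓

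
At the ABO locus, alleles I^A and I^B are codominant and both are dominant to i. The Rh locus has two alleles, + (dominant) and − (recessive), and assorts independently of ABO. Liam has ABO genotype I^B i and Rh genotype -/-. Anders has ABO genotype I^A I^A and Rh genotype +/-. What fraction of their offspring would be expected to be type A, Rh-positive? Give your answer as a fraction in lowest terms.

1/4

ABO cross I^B i × I^A I^A → offspring phenotypes: 1/2 A, 1/2 AB.
Rh cross -/- × +/- → 1/2 Rh+, 1/2 Rh-.
Independent loci: P(type A, Rh-positive) = 1/2 × 1/2 = 1/4.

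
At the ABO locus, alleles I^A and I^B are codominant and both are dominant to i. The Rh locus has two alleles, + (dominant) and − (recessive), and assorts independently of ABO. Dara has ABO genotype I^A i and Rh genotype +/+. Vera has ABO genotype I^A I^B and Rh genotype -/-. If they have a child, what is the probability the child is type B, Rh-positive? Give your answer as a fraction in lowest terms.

1/4

ABO cross I^A i × I^A I^B → offspring phenotypes: 1/2 A, 1/4 B, 1/4 AB.
Rh cross +/+ × -/- → 1 Rh+.
Independent loci: P(type B, Rh-positive) = 1/4 × 1 = 1/4.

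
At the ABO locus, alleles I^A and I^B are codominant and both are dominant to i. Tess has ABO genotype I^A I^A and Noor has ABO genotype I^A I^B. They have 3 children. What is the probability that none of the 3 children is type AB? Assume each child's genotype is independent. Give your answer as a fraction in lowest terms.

1/8

ABO cross I^A I^A × I^A I^B → 1/2 A, 1/2 AB.
So P(type AB) = 1/2 per child.
P(not type AB) = 1/2 for one child; (1/2)^3 = 1/8.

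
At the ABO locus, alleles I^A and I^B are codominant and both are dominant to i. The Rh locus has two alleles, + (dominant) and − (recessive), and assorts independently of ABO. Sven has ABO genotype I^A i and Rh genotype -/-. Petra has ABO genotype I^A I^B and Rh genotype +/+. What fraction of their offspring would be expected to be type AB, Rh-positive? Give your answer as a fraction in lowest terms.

1/4

ABO cross I^A i × I^A I^B → offspring phenotypes: 1/2 A, 1/4 B, 1/4 AB.
Rh cross -/- × +/+ → 1 Rh+.
Independent loci: P(type AB, Rh-positive) = 1/4 × 1 = 1/4.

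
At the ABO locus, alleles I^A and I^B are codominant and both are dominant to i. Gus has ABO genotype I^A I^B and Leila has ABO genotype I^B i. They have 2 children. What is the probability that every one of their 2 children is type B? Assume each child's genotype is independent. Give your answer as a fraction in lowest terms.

ABO cross I^A I^B × I^B i → 1/4 A, 1/2 B, 1/4 AB.
So P(type B) = 1/2 per child.
All 2 independent: (1/2)^2 = 1/4.

1/4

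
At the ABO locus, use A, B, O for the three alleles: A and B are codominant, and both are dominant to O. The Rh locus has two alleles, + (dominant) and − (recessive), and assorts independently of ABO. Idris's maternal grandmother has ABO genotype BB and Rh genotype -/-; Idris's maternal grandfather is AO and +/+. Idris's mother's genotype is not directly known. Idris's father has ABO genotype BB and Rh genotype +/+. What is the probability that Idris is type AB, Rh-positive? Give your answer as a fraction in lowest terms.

Idris's mother's ABO genotype from BB × AO: 1/2 AB, 1/2 BO.
Crossing each possibility with the father BB and summing P(type AB): 1/2·1/2 + 1/2·0 = 1/4.
Similarly for Rh via the mother's Rh distribution: P(Rh+) = 1.
Independent loci: 1/4 × 1 = 1/4.

1/4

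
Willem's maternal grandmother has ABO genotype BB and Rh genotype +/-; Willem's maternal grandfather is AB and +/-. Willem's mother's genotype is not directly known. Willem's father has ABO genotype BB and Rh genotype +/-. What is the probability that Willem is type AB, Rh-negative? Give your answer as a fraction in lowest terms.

1/16

Willem's mother's ABO genotype from BB × AB: 1/2 AB, 1/2 BB.
Crossing each possibility with the father BB and summing P(type AB): 1/2·1/2 + 1/2·0 = 1/4.
Similarly for Rh via the mother's Rh distribution: P(Rh-) = 1/4.
Independent loci: 1/4 × 1/4 = 1/16.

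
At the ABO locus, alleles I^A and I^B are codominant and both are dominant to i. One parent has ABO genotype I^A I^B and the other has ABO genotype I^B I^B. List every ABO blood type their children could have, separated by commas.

Gametes from I^A I^B × I^B I^B give offspring ABO genotypes I^A I^B, I^B I^B, i.e. phenotypes B, AB.

B, AB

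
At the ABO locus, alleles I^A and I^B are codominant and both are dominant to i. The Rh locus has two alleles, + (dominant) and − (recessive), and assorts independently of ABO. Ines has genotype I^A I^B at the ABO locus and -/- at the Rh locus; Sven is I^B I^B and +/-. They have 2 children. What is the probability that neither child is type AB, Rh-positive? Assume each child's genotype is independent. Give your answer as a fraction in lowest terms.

9/16

ABO cross I^A I^B × I^B I^B → 1/2 B, 1/2 AB.
Rh cross -/- × +/- → 1/2 Rh+, 1/2 Rh-; so P(type AB, Rh-positive) = 1/2 × 1/2 = 1/4 per child.
P(not type AB, Rh-positive) = 3/4 for one child; (3/4)^2 = 9/16.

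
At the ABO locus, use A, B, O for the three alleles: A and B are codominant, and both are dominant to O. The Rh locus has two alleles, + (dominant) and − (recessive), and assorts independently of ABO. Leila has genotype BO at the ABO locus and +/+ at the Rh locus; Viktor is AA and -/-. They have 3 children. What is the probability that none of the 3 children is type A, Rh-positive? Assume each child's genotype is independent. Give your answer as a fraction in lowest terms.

1/8

ABO cross BO × AA → 1/2 A, 1/2 AB.
Rh cross +/+ × -/- → 1 Rh+; so P(type A, Rh-positive) = 1/2 × 1 = 1/2 per child.
P(not type A, Rh-positive) = 1/2 for one child; (1/2)^3 = 1/8.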